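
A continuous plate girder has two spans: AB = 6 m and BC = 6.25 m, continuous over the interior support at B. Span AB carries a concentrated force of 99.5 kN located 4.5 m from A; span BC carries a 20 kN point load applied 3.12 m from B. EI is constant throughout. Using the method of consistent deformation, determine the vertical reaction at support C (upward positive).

Insert a hinge at B; M_B is the redundant, and each span becomes simply supported.
End slopes at the hinge B, treating each span as simply supported:
  span AB: point load 99.5 at a = 4.5: Pab(L + a)/(6LEI) = 195.9/EI
  span BC: point load 20 at a = 3.12: Pab(L + b)/(6LEI) = 48.85/EI
  relative rotation θ_0 = (195.9 + 48.85)/EI = 244.7/EI
A unit hogging moment at B produces rotation L₁/(3EI) + L₂/(3EI) = 4.083/EI.
Compatibility: M_B·(L₁+L₂)/(3EI) = θ_0, giving M_B = 59.94 kN·m (hogging).
Span BC, ΣM about C: R_B^{BC}·6.25 = 62.6 + 59.94, so R_B^{BC} = 19.61 kN and R_C = 20 − 19.61 = 0.394 kN.

R_C = 0.394 kN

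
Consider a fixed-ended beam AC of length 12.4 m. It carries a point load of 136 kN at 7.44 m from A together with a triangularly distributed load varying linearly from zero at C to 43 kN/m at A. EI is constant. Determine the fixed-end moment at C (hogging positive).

Release both end moments; the primary structure is a simply-supported span AC with redundants M_A and M_C.
On the primary (simply-supported) span, the end slopes from the loading are:
  at A: point load 136 at a = 7.44: Pab(L + b)/(6LEI) = 1171/EI
  at C: point load 136 at a = 7.44: Pab(L + a)/(6LEI) = 1338/EI
  at A: triangular load, peak 43: w₀L³/(45EI) = 1822/EI
  at C: triangular load, peak 43: 7w₀L³/(360EI) = 1594/EI
  θ_A0 = 2993/EI,  θ_C0 = 2932/EI
Flexibility coefficients: a unit moment at one end gives L/(3EI) there and L/(6EI) at the far end, so f₁₁ = f₂₂ = 4.133/EI and f₁₂ = f₂₁ = 2.067/EI.
Compatibility — zero rotation at each built-in end:
  4.133 M_A + 2.067 M_C = 2993
  2.067 M_A + 4.133 M_C = 2932
Solving the pair gives M_A = 492.5 kN·m and M_C = 463.2 kN·m (hogging).

M_C = 463.2 kN·m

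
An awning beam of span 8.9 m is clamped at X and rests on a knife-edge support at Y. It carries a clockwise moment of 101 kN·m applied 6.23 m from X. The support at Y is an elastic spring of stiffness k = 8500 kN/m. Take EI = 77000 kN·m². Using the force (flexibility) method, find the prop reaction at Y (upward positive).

R_Y = 14.92 kN

Take the reaction at Y as the redundant and release it; the primary structure is a cantilever fixed at X.
Deflection at Y on the released cantilever, summing each load's contribution:
  clockwise couple 101 at a = 6.23: M₀a(2L − a)/(2EI) = 3640/EI
Flexibility coefficient — unit upward force at Y: δ_{YY} = L³/(3EI) = 235/EI.
With EI = 77000 kN·m²: δ_0 = 0.047274 m and δ_{YY} = 0.003052 m/kN.
Compatibility — the spring shortens by R_Y/k under the reaction it provides: δ_0 − R_Y·δ_{YY} = R_Y/k. With 1/k = 0.000118 m/kN, R_Y = δ_0 / (δ_{YY} + 1/k) = 0.047274 / (0.003052 + 0.000118) = 14.92 kN.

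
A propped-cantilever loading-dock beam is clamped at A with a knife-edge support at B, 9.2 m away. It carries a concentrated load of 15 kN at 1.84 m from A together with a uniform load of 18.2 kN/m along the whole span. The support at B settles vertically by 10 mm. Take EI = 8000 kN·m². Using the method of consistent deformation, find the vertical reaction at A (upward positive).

Remove the prop at B; the released (primary) structure is a cantilever built in at A.
Primary-structure tip deflection at B by superposition:
  point load 15 at a = 1.84: Pa²(3L − a)/(6EI) = 218/EI
  UDL 18.2: wL⁴/(8EI) = 16298/EI
  δ_0 = 16516/EI
Flexibility coefficient — unit upward force at B: δ_{BB} = L³/(3EI) = 259.6/EI.
With EI = 8000 kN·m²: δ_0 = 2.0645 m and δ_{BB} = 0.032445 m/kN.
Compatibility — the beam at B must follow the support down by 0.01 m: δ_0 − R_B·δ_{BB} = 0.01, so R_B = (2.0645 − 0.01)/0.032445 = 63.32 kN.
Vertical equilibrium: R_A = ΣP − R_B = 182.4 − 63.32 = 119.1 kN.

R_A = 119.1 kN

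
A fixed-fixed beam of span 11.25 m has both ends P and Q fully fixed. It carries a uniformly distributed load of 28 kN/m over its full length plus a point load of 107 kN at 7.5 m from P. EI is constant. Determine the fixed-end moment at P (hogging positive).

Release both end moments; the primary structure is a simply-supported span PQ with redundants M_P and M_Q.
End rotations of the released simple span under the applied load (×1/EI):
  at P: UDL 28: wL³/(24EI) = 1661/EI
  at Q: UDL 28: wL³/(24EI) = 1661/EI
  at P: point load 107 at a = 7.5: Pab(L + b)/(6LEI) = 668.8/EI
  at Q: point load 107 at a = 7.5: Pab(L + a)/(6LEI) = 835.9/EI
  θ_P0 = 2330/EI,  θ_Q0 = 2497/EI
Flexibility coefficients: a unit moment at one end gives L/(3EI) there and L/(6EI) at the far end, so f₁₁ = f₂₂ = 3.75/EI and f₁₂ = f₂₁ = 1.875/EI.
Compatibility — zero rotation at each built-in end:
  3.75 M_P + 1.875 M_Q = 2330
  1.875 M_P + 3.75 M_Q = 2497
Solving the pair gives M_P = 384.5 kN·m and M_Q = 473.6 kN·m (hogging).

M_P = 384.5 kN·m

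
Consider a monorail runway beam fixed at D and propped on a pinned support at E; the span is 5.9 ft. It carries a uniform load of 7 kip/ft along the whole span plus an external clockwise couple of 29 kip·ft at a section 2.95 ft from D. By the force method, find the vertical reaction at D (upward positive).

R_D = 20.28 kip

Remove the prop at E; the released (primary) structure is a cantilever built in at D.
Free-end deflection of the primary structure under the applied loading (downward +):
  UDL 7: wL⁴/(8EI) = 1060/EI
  clockwise couple 29 at a = 2.95: M₀a(2L − a)/(2EI) = 378.6/EI
  δ_0 = 1439/EI
Tip deflection under a unit load at E: L³/(3EI) = 68.46/EI.
Compatibility at E: δ_0 − R_E·δ_{EE} = 0, so R_E = 1439/68.46 = 21.02 kip.
Vertical equilibrium: R_D = ΣP − R_E = 41.3 − 21.02 = 20.28 kip.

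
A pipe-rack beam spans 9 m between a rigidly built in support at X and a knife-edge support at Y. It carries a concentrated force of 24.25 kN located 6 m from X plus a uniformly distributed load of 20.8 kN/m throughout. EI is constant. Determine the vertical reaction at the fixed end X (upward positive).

R_X = 128.7 kN

Remove the prop at Y; the released (primary) structure is a cantilever built in at X.
Deflection at Y on the released cantilever, summing each load's contribution:
  point load 24.25 at a = 6: Pa²(3L − a)/(6EI) = 3056/EI
  UDL 20.8: wL⁴/(8EI) = 17059/EI
  δ_0 = 20114/EI
Flexibility coefficient — unit upward force at Y: δ_{YY} = L³/(3EI) = 243/EI.
The prop prevents deflection at Y: R_Y = δ_0/δ_{YY} = 20114/243 = 82.77 kN.
Vertical equilibrium: R_X = ΣP − R_Y = 211.4 − 82.77 = 128.7 kN.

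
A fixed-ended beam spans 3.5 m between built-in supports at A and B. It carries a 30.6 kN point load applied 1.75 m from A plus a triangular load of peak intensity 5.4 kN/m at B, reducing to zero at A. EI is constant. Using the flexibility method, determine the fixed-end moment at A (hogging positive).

Take the two fixed-end moments M_A, M_B as redundants; the released structure is the simple span AB.
On the primary (simply-supported) span, the end slopes from the loading are:
  at A: point load 30.6 at a = 1.75: Pab(L + b)/(6LEI) = 23.43/EI
  at B: point load 30.6 at a = 1.75: Pab(L + a)/(6LEI) = 23.43/EI
  at A: triangular load, peak 5.4: 7w₀L³/(360EI) = 4.502/EI
  at B: triangular load, peak 5.4: w₀L³/(45EI) = 5.145/EI
  θ_A0 = 27.93/EI,  θ_B0 = 28.57/EI
Flexibility coefficients: a unit moment at one end gives L/(3EI) there and L/(6EI) at the far end, so f₁₁ = f₂₂ = 1.167/EI and f₁₂ = f₂₁ = 0.5833/EI.
Compatibility — zero rotation at each built-in end:
  1.167 M_A + 0.5833 M_B = 27.93
  0.5833 M_A + 1.167 M_B = 28.57
Solving the pair gives M_A = 15.59 kN·m and M_B = 16.7 kN·m (hogging).

M_A = 15.59 kN·m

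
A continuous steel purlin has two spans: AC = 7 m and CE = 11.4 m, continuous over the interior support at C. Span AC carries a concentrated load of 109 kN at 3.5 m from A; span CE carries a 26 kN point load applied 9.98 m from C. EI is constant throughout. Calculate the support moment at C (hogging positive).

M_C = 65.69 kN·m

Take M_C as the redundant. Released structure: two simple spans AC and CE with a hinge at C.
Discontinuity in slope at C on the released structure — sum the simple-span end rotations:
  span AC: point load 109 at a = 3.5: Pab(L + a)/(6LEI) = 333.8/EI
  span CE: point load 26 at a = 9.98: Pab(L + b)/(6LEI) = 69.06/EI
  relative rotation θ_0 = (333.8 + 69.06)/EI = 402.9/EI
A unit hogging moment at C produces rotation L₁/(3EI) + L₂/(3EI) = 6.133/EI.
Slope continuity at C: θ_0 = M_C·6.133/EI, so M_C = 402.9/6.133 = 65.69 kN·m (hogging).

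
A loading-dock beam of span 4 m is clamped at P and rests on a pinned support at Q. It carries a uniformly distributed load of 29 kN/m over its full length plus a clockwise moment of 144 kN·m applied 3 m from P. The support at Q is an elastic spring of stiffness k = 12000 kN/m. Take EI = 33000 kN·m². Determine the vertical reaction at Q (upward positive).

Take the reaction at Q as the redundant and release it; the primary structure is a cantilever fixed at P.
Deflection at Q on the released cantilever, summing each load's contribution:
  UDL 29: wL⁴/(8EI) = 928/EI
  clockwise couple 144 at a = 3: M₀a(2L − a)/(2EI) = 1080/EI
  δ_0 = 2008/EI
Flexibility coefficient — unit upward force at Q: δ_{QQ} = L³/(3EI) = 21.33/EI.
With EI = 33000 kN·m²: δ_0 = 0.060848 m and δ_{QQ} = 0.000646 m/kN.
Compatibility — the spring shortens by R_Q/k under the reaction it provides: δ_0 − R_Q·δ_{QQ} = R_Q/k. With 1/k = 0.000083 m/kN, R_Q = δ_0 / (δ_{QQ} + 1/k) = 0.060848 / (0.000646 + 0.000083) = 83.38 kN.

R_Q = 83.38 kN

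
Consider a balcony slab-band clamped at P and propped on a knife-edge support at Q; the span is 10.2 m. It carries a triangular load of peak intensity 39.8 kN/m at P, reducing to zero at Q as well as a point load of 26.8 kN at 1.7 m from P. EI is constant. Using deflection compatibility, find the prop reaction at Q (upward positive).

R_Q = 41.65 kN

Choose R_Q as the redundant. The primary structure is the cantilever fixed at P.
Primary-structure tip deflection at Q by superposition:
  triangular load, peak 39.8 at the fixed end: w₀L⁴/(30EI) = 14360/EI
  point load 26.8 at a = 1.7: Pa²(3L − a)/(6EI) = 373.1/EI
  δ_0 = 14733/EI
Tip deflection under a unit load at Q: L³/(3EI) = 353.7/EI.
Compatibility at Q: δ_0 − R_Q·δ_{QQ} = 0, so R_Q = 14733/353.7 = 41.65 kN.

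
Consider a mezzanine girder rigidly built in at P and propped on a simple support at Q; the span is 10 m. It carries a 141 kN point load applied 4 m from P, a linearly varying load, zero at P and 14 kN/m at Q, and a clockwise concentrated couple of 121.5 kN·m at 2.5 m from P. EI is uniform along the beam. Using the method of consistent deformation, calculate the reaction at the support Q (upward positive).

R_Q = 75.8 kN

Choose R_Q as the redundant. The primary structure is the cantilever fixed at P.
Free-end deflection of the primary structure under the applied loading (downward +):
  point load 141 at a = 4: Pa²(3L − a)/(6EI) = 9776/EI
  triangular load, peak 14 at the free end: 11w₀L⁴/(120EI) = 12833/EI
  clockwise couple 121.5 at a = 2.5: M₀a(2L − a)/(2EI) = 2658/EI
  δ_0 = 25267/EI
Flexibility coefficient — unit upward force at Q: δ_{QQ} = L³/(3EI) = 333.3/EI.
Compatibility at Q: δ_0 − R_Q·δ_{QQ} = 0, so R_Q = 25267/333.3 = 75.8 kN.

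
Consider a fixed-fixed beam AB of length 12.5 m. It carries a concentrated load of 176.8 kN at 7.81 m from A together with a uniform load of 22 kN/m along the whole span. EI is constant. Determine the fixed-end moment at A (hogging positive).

M_A = 480.8 kN·m

Release both end moments; the primary structure is a simply-supported span AB with redundants M_A and M_B.
On the primary (simply-supported) span, the end slopes from the loading are:
  at A: point load 176.8 at a = 7.81: Pab(L + b)/(6LEI) = 1484/EI
  at B: point load 176.8 at a = 7.81: Pab(L + a)/(6LEI) = 1754/EI
  at A: UDL 22: wL³/(24EI) = 1790/EI
  at B: UDL 22: wL³/(24EI) = 1790/EI
  θ_A0 = 3275/EI,  θ_B0 = 3544/EI
Flexibility coefficients: a unit moment at one end gives L/(3EI) there and L/(6EI) at the far end, so f₁₁ = f₂₂ = 4.167/EI and f₁₂ = f₂₁ = 2.083/EI.
Compatibility — zero rotation at each built-in end:
  4.167 M_A + 2.083 M_B = 3275
  2.083 M_A + 4.167 M_B = 3544
Solving the pair gives M_A = 480.8 kN·m and M_B = 610.2 kN·m (hogging).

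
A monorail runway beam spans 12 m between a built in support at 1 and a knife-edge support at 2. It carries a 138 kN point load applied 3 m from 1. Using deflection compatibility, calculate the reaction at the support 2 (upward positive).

R_2 = 11.86 kN

Take the reaction at 2 as the redundant and release it; the primary structure is a cantilever fixed at 1.
Primary-structure tip deflection at 2 by superposition:
  point load 138 at a = 3: Pa²(3L − a)/(6EI) = 6831/EI
Flexibility coefficient — unit upward force at 2: δ_{22} = L³/(3EI) = 576/EI.
The prop prevents deflection at 2: R_2 = δ_0/δ_{22} = 6831/576 = 11.86 kN.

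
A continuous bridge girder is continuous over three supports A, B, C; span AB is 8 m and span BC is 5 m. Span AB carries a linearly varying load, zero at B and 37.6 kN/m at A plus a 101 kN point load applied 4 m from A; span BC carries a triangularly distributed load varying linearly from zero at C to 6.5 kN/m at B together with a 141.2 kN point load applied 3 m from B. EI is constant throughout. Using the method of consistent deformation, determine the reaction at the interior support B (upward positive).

R_B = 242.5 kN

Insert a hinge at B; M_B is the redundant, and each span becomes simply supported.
Discontinuity in slope at B on the released structure — sum the simple-span end rotations:
  span AB: triangular load, peak 37.6: 7w₀L³/(360EI) = 374.3/EI
  span AB: point load 101 at a = 4: Pab(L + a)/(6LEI) = 404/EI
  span BC: triangular load, peak 6.5: w₀L³/(45EI) = 18.06/EI
  span BC: point load 141.2 at a = 3: Pab(L + b)/(6LEI) = 197.7/EI
  relative rotation θ_0 = (778.3 + 215.7)/EI = 994.1/EI
A unit hogging moment at B produces rotation L₁/(3EI) + L₂/(3EI) = 4.333/EI.
Compatibility: M_B·(L₁+L₂)/(3EI) = θ_0, giving M_B = 229.4 kN·m (hogging).
Span AB, ΣM about A with M_B applied at B: R_B^{AB}·8 = 805.1 + 229.4, so R_B^{AB} = 129.3 kN and R_A = 251.4 − 129.3 = 122.1 kN.
Span BC, ΣM about C: R_B^{BC}·5 = 336.6 + 229.4, so R_B^{BC} = 113.2 kN and R_C = 157.4 − 113.2 = 44.26 kN.
R_B = 129.3 + 113.2 = 242.5 kN.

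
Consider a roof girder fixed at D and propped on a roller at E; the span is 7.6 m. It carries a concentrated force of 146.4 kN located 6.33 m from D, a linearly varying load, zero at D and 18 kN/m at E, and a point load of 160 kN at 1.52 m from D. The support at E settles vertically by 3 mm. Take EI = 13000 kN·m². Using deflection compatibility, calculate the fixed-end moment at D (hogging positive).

Choose R_E as the redundant. The primary structure is the cantilever fixed at D.
Primary-structure tip deflection at E by superposition:
  point load 146.4 at a = 6.33: Pa²(3L − a)/(6EI) = 16102/EI
  triangular load, peak 18 at the free end: 11w₀L⁴/(120EI) = 5505/EI
  point load 160 at a = 1.52: Pa²(3L − a)/(6EI) = 1311/EI
  δ_0 = 22918/EI
Flexibility coefficient — unit upward force at E: δ_{EE} = L³/(3EI) = 146.3/EI.
With EI = 13000 kN·m²: δ_0 = 1.7629 m and δ_{EE} = 0.011256 m/kN.
Compatibility — the beam at E must follow the support down by 0.003 m: δ_0 − R_E·δ_{EE} = 0.003, so R_E = (1.7629 − 0.003)/0.011256 = 156.4 kN.
Moment equilibrium about D: M_D = Σ(load moments about D) − R_E·L = 1516 − 156.4×7.6 = 328.1 kN·m.

M_D = 328.1 kN·m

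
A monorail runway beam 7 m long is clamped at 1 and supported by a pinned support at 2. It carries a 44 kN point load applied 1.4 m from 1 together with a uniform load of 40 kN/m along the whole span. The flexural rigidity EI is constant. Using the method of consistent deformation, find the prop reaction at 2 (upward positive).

Choose R_2 as the redundant. The primary structure is the cantilever fixed at 1.
Deflection at 2 on the released cantilever, summing each load's contribution:
  point load 44 at a = 1.4: Pa²(3L − a)/(6EI) = 281.7/EI
  UDL 40: wL⁴/(8EI) = 12005/EI
  δ_0 = 12287/EI
Tip deflection under a unit load at 2: L³/(3EI) = 114.3/EI.
Compatibility at 2: δ_0 − R_2·δ_{22} = 0, so R_2 = 12287/114.3 = 107.5 kN.

R_2 = 107.5 kN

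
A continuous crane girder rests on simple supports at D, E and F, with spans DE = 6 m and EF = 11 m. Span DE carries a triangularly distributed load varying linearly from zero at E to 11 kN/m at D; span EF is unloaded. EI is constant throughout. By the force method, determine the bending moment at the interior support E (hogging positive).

M_E = 8.153 kN·m

Insert a hinge at E; M_E is the redundant, and each span becomes simply supported.
Discontinuity in slope at E on the released structure — sum the simple-span end rotations:
  span DE: triangular load, peak 11: 7w₀L³/(360EI) = 46.2/EI
  relative rotation θ_0 = (46.2 + 0)/EI = 46.2/EI
A unit hogging moment at E produces rotation L₁/(3EI) + L₂/(3EI) = 5.667/EI.
Compatibility: M_E·(L₁+L₂)/(3EI) = θ_0, giving M_E = 8.153 kN·m (hogging).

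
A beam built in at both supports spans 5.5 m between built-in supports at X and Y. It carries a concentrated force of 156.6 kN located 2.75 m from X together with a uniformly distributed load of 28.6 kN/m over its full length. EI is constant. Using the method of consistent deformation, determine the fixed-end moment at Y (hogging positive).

M_Y = 179.8 kN·m

Release both end moments; the primary structure is a simply-supported span XY with redundants M_X and M_Y.
On the primary (simply-supported) span, the end slopes from the loading are:
  at X: point load 156.6 at a = 2.75: Pab(L + b)/(6LEI) = 296.1/EI
  at Y: point load 156.6 at a = 2.75: Pab(L + a)/(6LEI) = 296.1/EI
  at X: UDL 28.6: wL³/(24EI) = 198.3/EI
  at Y: UDL 28.6: wL³/(24EI) = 198.3/EI
  θ_X0 = 494.3/EI,  θ_Y0 = 494.3/EI
Flexibility coefficients: a unit moment at one end gives L/(3EI) there and L/(6EI) at the far end, so f₁₁ = f₂₂ = 1.833/EI and f₁₂ = f₂₁ = 0.9167/EI.
Compatibility — zero rotation at each built-in end:
  1.833 M_X + 0.9167 M_Y = 494.3
  0.9167 M_X + 1.833 M_Y = 494.3
Solving the pair gives M_X = 179.8 kN·m and M_Y = 179.8 kN·m (hogging).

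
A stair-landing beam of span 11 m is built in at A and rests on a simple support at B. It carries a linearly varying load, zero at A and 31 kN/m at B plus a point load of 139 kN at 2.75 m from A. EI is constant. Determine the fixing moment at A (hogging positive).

M_A = 469.7 kN·m

Remove the prop at B; the released (primary) structure is a cantilever built in at A.
Downward deflection at the released point B due to the loads:
  triangular load, peak 31 at the free end: 11w₀L⁴/(120EI) = 41605/EI
  point load 139 at a = 2.75: Pa²(3L − a)/(6EI) = 5300/EI
  δ_0 = 46905/EI
Flexibility coefficient — unit upward force at B: δ_{BB} = L³/(3EI) = 443.7/EI.
The prop prevents deflection at B: R_B = δ_0/δ_{BB} = 46905/443.7 = 105.7 kN.
Moment equilibrium about A: M_A = Σ(load moments about A) − R_B·L = 1633 − 105.7×11 = 469.7 kN·m.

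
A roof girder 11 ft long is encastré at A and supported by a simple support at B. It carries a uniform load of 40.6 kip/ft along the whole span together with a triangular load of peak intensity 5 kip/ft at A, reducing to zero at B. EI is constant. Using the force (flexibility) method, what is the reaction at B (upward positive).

R_B = 173 kip

Choose R_B as the redundant. The primary structure is the cantilever fixed at A.
Free-end deflection of the primary structure under the applied loading (downward +):
  UDL 40.6: wL⁴/(8EI) = 74303/EI
  triangular load, peak 5 at the fixed end: w₀L⁴/(30EI) = 2440/EI
  δ_0 = 76743/EI
Tip deflection under a unit load at B: L³/(3EI) = 443.7/EI.
The prop prevents deflection at B: R_B = δ_0/δ_{BB} = 76743/443.7 = 173 kip.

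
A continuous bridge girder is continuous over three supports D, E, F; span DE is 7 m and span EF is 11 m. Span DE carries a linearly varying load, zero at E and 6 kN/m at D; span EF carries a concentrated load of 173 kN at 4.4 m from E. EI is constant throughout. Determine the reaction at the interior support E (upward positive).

Release continuity at E by inserting a hinge; the redundant is the internal moment M_E. The primary structure is two simply-supported spans DE and EF.
End slopes at the hinge E, treating each span as simply supported:
  span DE: triangular load, peak 6: 7w₀L³/(360EI) = 40.02/EI
  span EF: point load 173 at a = 4.4: Pab(L + b)/(6LEI) = 1340/EI
  relative rotation θ_0 = (40.02 + 1340)/EI = 1380/EI
A unit hogging moment at E produces rotation L₁/(3EI) + L₂/(3EI) = 6/EI.
Compatibility: M_E·(L₁+L₂)/(3EI) = θ_0, giving M_E = 230 kN·m (hogging).
Span DE, ΣM about D with M_E applied at E: R_E^{DE}·7 = 49 + 230, so R_E^{DE} = 39.85 kN and R_D = 21 − 39.85 = -18.85 kN.
Span EF, ΣM about F: R_E^{EF}·11 = 1142 + 230, so R_E^{EF} = 124.7 kN and R_F = 173 − 124.7 = 48.3 kN.
R_E = 39.85 + 124.7 = 164.6 kN.

R_E = 164.6 kN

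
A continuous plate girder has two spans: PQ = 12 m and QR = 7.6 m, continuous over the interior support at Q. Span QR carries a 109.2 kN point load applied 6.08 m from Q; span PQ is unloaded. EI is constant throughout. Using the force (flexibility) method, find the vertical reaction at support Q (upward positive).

Release continuity at Q by inserting a hinge; the redundant is the internal moment M_Q. The primary structure is two simply-supported spans PQ and QR.
Discontinuity in slope at Q on the released structure — sum the simple-span end rotations:
  span QR: point load 109.2 at a = 6.08: Pab(L + b)/(6LEI) = 201.8/EI
  relative rotation θ_0 = (0 + 201.8)/EI = 201.8/EI
A unit hogging moment at Q produces rotation L₁/(3EI) + L₂/(3EI) = 6.533/EI.
Slope continuity at Q: θ_0 = M_Q·6.533/EI, so M_Q = 201.8/6.533 = 30.89 kN·m (hogging).
Span PQ, ΣM about P with M_Q applied at Q: R_Q^{PQ}·12 = 0 + 30.89, so R_Q^{PQ} = 2.574 kN and R_P = 0 − 2.574 = -2.574 kN.
Span QR, ΣM about R: R_Q^{QR}·7.6 = 166 + 30.89, so R_Q^{QR} = 25.9 kN and R_R = 109.2 − 25.9 = 83.3 kN.
R_Q = 2.574 + 25.9 = 28.48 kN.

R_Q = 28.48 kN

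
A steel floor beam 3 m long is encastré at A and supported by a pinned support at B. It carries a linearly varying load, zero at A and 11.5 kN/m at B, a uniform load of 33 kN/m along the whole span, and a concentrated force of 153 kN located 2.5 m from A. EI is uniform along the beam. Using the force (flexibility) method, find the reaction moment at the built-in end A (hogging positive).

Release the roller at B. Primary structure: cantilever fixed at A.
Free-end deflection of the primary structure under the applied loading (downward +):
  triangular load, peak 11.5 at the free end: 11w₀L⁴/(120EI) = 85.39/EI
  UDL 33: wL⁴/(8EI) = 334.1/EI
  point load 153 at a = 2.5: Pa²(3L − a)/(6EI) = 1036/EI
  δ_0 = 1455/EI
Tip deflection under a unit load at B: L³/(3EI) = 9/EI.
The prop prevents deflection at B: R_B = δ_0/δ_{BB} = 1455/9 = 161.7 kN.
Moment equilibrium about A: M_A = Σ(load moments about A) − R_B·L = 565.5 − 161.7×3 = 80.35 kN·m.

M_A = 80.35 kN·m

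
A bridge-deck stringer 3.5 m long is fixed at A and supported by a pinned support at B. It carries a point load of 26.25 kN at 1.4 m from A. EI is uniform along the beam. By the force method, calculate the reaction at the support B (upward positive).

R_B = 5.46 kN

Take the reaction at B as the redundant and release it; the primary structure is a cantilever fixed at A.
Downward deflection at the released point B due to the loads:
  point load 26.25 at a = 1.4: Pa²(3L − a)/(6EI) = 78.03/EI
Flexibility coefficient — unit upward force at B: δ_{BB} = L³/(3EI) = 14.29/EI.
The prop prevents deflection at B: R_B = δ_0/δ_{BB} = 78.03/14.29 = 5.46 kN.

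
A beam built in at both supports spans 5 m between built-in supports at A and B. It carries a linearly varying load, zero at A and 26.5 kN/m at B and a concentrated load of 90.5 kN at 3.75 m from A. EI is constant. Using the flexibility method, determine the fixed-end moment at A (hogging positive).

Release both end moments; the primary structure is a simply-supported span AB with redundants M_A and M_B.
End rotations of the released simple span under the applied load (×1/EI):
  at A: triangular load, peak 26.5: 7w₀L³/(360EI) = 64.41/EI
  at B: triangular load, peak 26.5: w₀L³/(45EI) = 73.61/EI
  at A: point load 90.5 at a = 3.75: Pab(L + b)/(6LEI) = 88.38/EI
  at B: point load 90.5 at a = 3.75: Pab(L + a)/(6LEI) = 123.7/EI
  θ_A0 = 152.8/EI,  θ_B0 = 197.3/EI
Flexibility coefficients: a unit moment at one end gives L/(3EI) there and L/(6EI) at the far end, so f₁₁ = f₂₂ = 1.667/EI and f₁₂ = f₂₁ = 0.8333/EI.
Compatibility — zero rotation at each built-in end:
  1.667 M_A + 0.8333 M_B = 152.8
  0.8333 M_A + 1.667 M_B = 197.3
Solving the pair gives M_A = 43.29 kN·m and M_B = 96.76 kN·m (hogging).

M_A = 43.29 kN·m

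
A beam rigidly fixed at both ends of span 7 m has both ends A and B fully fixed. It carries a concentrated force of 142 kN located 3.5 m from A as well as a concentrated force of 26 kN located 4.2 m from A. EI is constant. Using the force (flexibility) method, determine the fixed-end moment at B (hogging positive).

Release both end moments; the primary structure is a simply-supported span AB with redundants M_A and M_B.
Simple-span end rotations at A and B under the given loads:
  at A: point load 142 at a = 3.5: Pab(L + b)/(6LEI) = 434.9/EI
  at B: point load 142 at a = 3.5: Pab(L + a)/(6LEI) = 434.9/EI
  at A: point load 26 at a = 4.2: Pab(L + b)/(6LEI) = 71.34/EI
  at B: point load 26 at a = 4.2: Pab(L + a)/(6LEI) = 81.54/EI
  θ_A0 = 506.2/EI,  θ_B0 = 516.4/EI
Flexibility coefficients: a unit moment at one end gives L/(3EI) there and L/(6EI) at the far end, so f₁₁ = f₂₂ = 2.333/EI and f₁₂ = f₂₁ = 1.167/EI.
Compatibility — zero rotation at each built-in end:
  2.333 M_A + 1.167 M_B = 506.2
  1.167 M_A + 2.333 M_B = 516.4
Solving the pair gives M_A = 141.7 kN·m and M_B = 150.5 kN·m (hogging).

M_B = 150.5 kN·m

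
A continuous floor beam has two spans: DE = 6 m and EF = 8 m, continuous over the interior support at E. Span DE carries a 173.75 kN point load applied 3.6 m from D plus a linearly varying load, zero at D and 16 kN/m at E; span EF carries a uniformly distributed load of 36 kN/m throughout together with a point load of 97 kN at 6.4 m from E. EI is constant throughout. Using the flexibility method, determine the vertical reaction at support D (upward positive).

Insert a hinge at E; M_E is the redundant, and each span becomes simply supported.
Rotations at E on the released spans (each span's end-slope, ×1/EI):
  span DE: point load 173.75 at a = 3.6: Pab(L + a)/(6LEI) = 400.3/EI
  span DE: triangular load, peak 16: w₀L³/(45EI) = 76.8/EI
  span EF: UDL 36: wL³/(24EI) = 768/EI
  span EF: point load 97 at a = 6.4: Pab(L + b)/(6LEI) = 198.7/EI
  relative rotation θ_0 = (477.1 + 966.7)/EI = 1444/EI
A unit hogging moment at E produces rotation L₁/(3EI) + L₂/(3EI) = 4.667/EI.
Slope continuity at E: θ_0 = M_E·4.667/EI, so M_E = 1444/4.667 = 309.4 kN·m (hogging).
Span DE, ΣM about D with M_E applied at E: R_E^{DE}·6 = 817.5 + 309.4, so R_E^{DE} = 187.8 kN and R_D = 221.8 − 187.8 = 33.94 kN.

R_D = 33.94 kN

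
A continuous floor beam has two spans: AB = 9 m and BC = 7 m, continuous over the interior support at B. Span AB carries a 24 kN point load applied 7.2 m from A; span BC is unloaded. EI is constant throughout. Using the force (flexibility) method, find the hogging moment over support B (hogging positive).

Insert a hinge at B; M_B is the redundant, and each span becomes simply supported.
End slopes at the hinge B, treating each span as simply supported:
  span AB: point load 24 at a = 7.2: Pab(L + a)/(6LEI) = 93.31/EI
  relative rotation θ_0 = (93.31 + 0)/EI = 93.31/EI
A unit hogging moment at B produces rotation L₁/(3EI) + L₂/(3EI) = 5.333/EI.
Slope continuity at B: θ_0 = M_B·5.333/EI, so M_B = 93.31/5.333 = 17.5 kN·m (hogging).

M_B = 17.5 kN·m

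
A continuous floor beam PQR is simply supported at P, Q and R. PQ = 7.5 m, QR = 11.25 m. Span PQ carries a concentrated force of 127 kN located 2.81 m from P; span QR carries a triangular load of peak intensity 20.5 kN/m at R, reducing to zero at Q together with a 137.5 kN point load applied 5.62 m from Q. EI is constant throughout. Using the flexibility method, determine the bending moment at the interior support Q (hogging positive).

Take M_Q as the redundant. Released structure: two simple spans PQ and QR with a hinge at Q.
Discontinuity in slope at Q on the released structure — sum the simple-span end rotations:
  span PQ: point load 127 at a = 2.81: Pab(L + a)/(6LEI) = 383.5/EI
  span QR: triangular load, peak 20.5: 7w₀L³/(360EI) = 567.6/EI
  span QR: point load 137.5 at a = 5.62: Pab(L + b)/(6LEI) = 1088/EI
  relative rotation θ_0 = (383.5 + 1656)/EI = 2039/EI
A unit hogging moment at Q produces rotation L₁/(3EI) + L₂/(3EI) = 6.25/EI.
Slope continuity at Q: θ_0 = M_Q·6.25/EI, so M_Q = 2039/6.25 = 326.2 kN·m (hogging).

M_Q = 326.2 kN·m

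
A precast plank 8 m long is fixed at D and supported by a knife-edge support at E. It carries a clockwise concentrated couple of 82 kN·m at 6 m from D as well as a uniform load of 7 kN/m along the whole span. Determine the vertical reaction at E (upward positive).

R_E = 35.41 kN

Remove the prop at E; the released (primary) structure is a cantilever built in at D.
Downward deflection at the released point E due to the loads:
  clockwise couple 82 at a = 6: M₀a(2L − a)/(2EI) = 2460/EI
  UDL 7: wL⁴/(8EI) = 3584/EI
  δ_0 = 6044/EI
Flexibility coefficient — unit upward force at E: δ_{EE} = L³/(3EI) = 170.7/EI.
The prop prevents deflection at E: R_E = δ_0/δ_{EE} = 6044/170.7 = 35.41 kN.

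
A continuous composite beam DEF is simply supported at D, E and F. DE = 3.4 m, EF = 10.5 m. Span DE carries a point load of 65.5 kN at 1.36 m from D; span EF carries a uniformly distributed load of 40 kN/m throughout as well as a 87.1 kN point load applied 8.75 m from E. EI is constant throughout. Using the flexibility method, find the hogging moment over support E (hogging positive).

M_E = 481.5 kN·m

Release continuity at E by inserting a hinge; the redundant is the internal moment M_E. The primary structure is two simply-supported spans DE and EF.
Discontinuity in slope at E on the released structure — sum the simple-span end rotations:
  span DE: point load 65.5 at a = 1.36: Pab(L + a)/(6LEI) = 42.4/EI
  span EF: UDL 40: wL³/(24EI) = 1929/EI
  span EF: point load 87.1 at a = 8.75: Pab(L + b)/(6LEI) = 259.3/EI
  relative rotation θ_0 = (42.4 + 2189)/EI = 2231/EI
A unit hogging moment at E produces rotation L₁/(3EI) + L₂/(3EI) = 4.633/EI.
Slope continuity at E: θ_0 = M_E·4.633/EI, so M_E = 2231/4.633 = 481.5 kN·m (hogging).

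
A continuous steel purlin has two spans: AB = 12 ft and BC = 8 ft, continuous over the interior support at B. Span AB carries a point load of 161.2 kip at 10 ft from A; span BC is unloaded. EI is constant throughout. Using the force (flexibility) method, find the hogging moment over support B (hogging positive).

Release continuity at B by inserting a hinge; the redundant is the internal moment M_B. The primary structure is two simply-supported spans AB and BC.
Discontinuity in slope at B on the released structure — sum the simple-span end rotations:
  span AB: point load 161.2 at a = 10: Pab(L + a)/(6LEI) = 985.1/EI
  relative rotation θ_0 = (985.1 + 0)/EI = 985.1/EI
A unit hogging moment at B produces rotation L₁/(3EI) + L₂/(3EI) = 6.667/EI.
Compatibility: M_B·(L₁+L₂)/(3EI) = θ_0, giving M_B = 147.8 kip·ft (hogging).

M_B = 147.8 kip·ft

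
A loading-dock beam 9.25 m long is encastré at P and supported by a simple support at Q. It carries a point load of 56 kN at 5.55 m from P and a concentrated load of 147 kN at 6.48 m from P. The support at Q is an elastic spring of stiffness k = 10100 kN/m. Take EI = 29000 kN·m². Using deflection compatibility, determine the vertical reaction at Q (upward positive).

R_Q = 106 kN

Release the roller at Q. Primary structure: cantilever fixed at P.
Free-end deflection of the primary structure under the applied loading (downward +):
  point load 56 at a = 5.55: Pa²(3L − a)/(6EI) = 6382/EI
  point load 147 at a = 6.48: Pa²(3L − a)/(6EI) = 21882/EI
  δ_0 = 28264/EI
Flexibility coefficient — unit upward force at Q: δ_{QQ} = L³/(3EI) = 263.8/EI.
With EI = 29000 kN·m²: δ_0 = 0.97462 m and δ_{QQ} = 0.009097 m/kN.
Compatibility — the spring shortens by R_Q/k under the reaction it provides: δ_0 − R_Q·δ_{QQ} = R_Q/k. With 1/k = 0.000099 m/kN, R_Q = δ_0 / (δ_{QQ} + 1/k) = 0.97462 / (0.009097 + 0.000099) = 106 kN.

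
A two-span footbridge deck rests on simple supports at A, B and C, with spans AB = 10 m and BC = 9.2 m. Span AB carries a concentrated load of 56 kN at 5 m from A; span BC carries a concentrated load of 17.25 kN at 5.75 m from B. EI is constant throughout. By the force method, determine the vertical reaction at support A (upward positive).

R_A = 21.31 kN

Take M_B as the redundant. Released structure: two simple spans AB and BC with a hinge at B.
End slopes at the hinge B, treating each span as simply supported:
  span AB: point load 56 at a = 5: Pab(L + a)/(6LEI) = 350/EI
  span BC: point load 17.25 at a = 5.75: Pab(L + b)/(6LEI) = 78.42/EI
  relative rotation θ_0 = (350 + 78.42)/EI = 428.4/EI
A unit hogging moment at B produces rotation L₁/(3EI) + L₂/(3EI) = 6.4/EI.
Compatibility: M_B·(L₁+L₂)/(3EI) = θ_0, giving M_B = 66.94 kN·m (hogging).
Span AB, ΣM about A with M_B applied at B: R_B^{AB}·10 = 280 + 66.94, so R_B^{AB} = 34.69 kN and R_A = 56 − 34.69 = 21.31 kN.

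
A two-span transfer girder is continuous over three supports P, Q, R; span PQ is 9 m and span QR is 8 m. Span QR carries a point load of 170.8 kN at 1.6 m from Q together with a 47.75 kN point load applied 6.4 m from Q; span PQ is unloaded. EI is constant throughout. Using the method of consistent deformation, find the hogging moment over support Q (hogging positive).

Take M_Q as the redundant. Released structure: two simple spans PQ and QR with a hinge at Q.
Rotations at Q on the released spans (each span's end-slope, ×1/EI):
  span QR: point load 170.8 at a = 1.6: Pab(L + b)/(6LEI) = 524.7/EI
  span QR: point load 47.75 at a = 6.4: Pab(L + b)/(6LEI) = 97.79/EI
  relative rotation θ_0 = (0 + 622.5)/EI = 622.5/EI
A unit hogging moment at Q produces rotation L₁/(3EI) + L₂/(3EI) = 5.667/EI.
Compatibility: M_Q·(L₁+L₂)/(3EI) = θ_0, giving M_Q = 109.9 kN·m (hogging).

M_Q = 109.9 kN·m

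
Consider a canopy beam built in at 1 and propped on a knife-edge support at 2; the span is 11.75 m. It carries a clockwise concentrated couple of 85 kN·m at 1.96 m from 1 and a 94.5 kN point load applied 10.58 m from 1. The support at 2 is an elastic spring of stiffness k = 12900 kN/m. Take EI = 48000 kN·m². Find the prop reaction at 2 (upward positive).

R_2 = 83.18 kN

Take the reaction at 2 as the redundant and release it; the primary structure is a cantilever fixed at 1.
Free-end deflection of the primary structure under the applied loading (downward +):
  clockwise couple 85 at a = 1.96: M₀a(2L − a)/(2EI) = 1794/EI
  point load 94.5 at a = 10.58: Pa²(3L − a)/(6EI) = 43493/EI
  δ_0 = 45287/EI
Flexibility coefficient — unit upward force at 2: δ_{22} = L³/(3EI) = 540.7/EI.
With EI = 48000 kN·m²: δ_0 = 0.94349 m and δ_{22} = 0.011266 m/kN.
Compatibility — the spring shortens by R_2/k under the reaction it provides: δ_0 − R_2·δ_{22} = R_2/k. With 1/k = 0.000078 m/kN, R_2 = δ_0 / (δ_{22} + 1/k) = 0.94349 / (0.011266 + 0.000078) = 83.18 kN.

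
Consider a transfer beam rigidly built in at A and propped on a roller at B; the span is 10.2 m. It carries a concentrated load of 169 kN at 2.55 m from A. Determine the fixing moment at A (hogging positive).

M_A = 282.8 kN·m

Release the roller at B. Primary structure: cantilever fixed at A.
Downward deflection at the released point B due to the loads:
  point load 169 at a = 2.55: Pa²(3L − a)/(6EI) = 5137/EI
Flexibility coefficient — unit upward force at B: δ_{BB} = L³/(3EI) = 353.7/EI.
Compatibility at B: δ_0 − R_B·δ_{BB} = 0, so R_B = 5137/353.7 = 14.52 kN.
Moment equilibrium about A: M_A = Σ(load moments about A) − R_B·L = 430.9 − 14.52×10.2 = 282.8 kN·m.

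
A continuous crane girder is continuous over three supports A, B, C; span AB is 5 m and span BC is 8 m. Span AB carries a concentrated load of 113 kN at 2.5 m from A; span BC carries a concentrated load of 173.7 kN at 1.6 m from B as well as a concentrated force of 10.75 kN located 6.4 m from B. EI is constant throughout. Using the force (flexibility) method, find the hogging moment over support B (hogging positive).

Insert a hinge at B; M_B is the redundant, and each span becomes simply supported.
Rotations at B on the released spans (each span's end-slope, ×1/EI):
  span AB: point load 113 at a = 2.5: Pab(L + a)/(6LEI) = 176.6/EI
  span BC: point load 173.7 at a = 1.6: Pab(L + b)/(6LEI) = 533.6/EI
  span BC: point load 10.75 at a = 6.4: Pab(L + b)/(6LEI) = 22.02/EI
  relative rotation θ_0 = (176.6 + 555.6)/EI = 732.2/EI
A unit hogging moment at B produces rotation L₁/(3EI) + L₂/(3EI) = 4.333/EI.
Compatibility: M_B·(L₁+L₂)/(3EI) = θ_0, giving M_B = 169 kN·m (hogging).

M_B = 169 kN·m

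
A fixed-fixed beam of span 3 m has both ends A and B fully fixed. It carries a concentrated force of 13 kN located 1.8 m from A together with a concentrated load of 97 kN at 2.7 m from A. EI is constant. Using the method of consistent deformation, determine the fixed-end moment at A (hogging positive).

M_A = 6.363 kN·m

Take the two fixed-end moments M_A, M_B as redundants; the released structure is the simple span AB.
Simple-span end rotations at A and B under the given loads:
  at A: point load 13 at a = 1.8: Pab(L + b)/(6LEI) = 6.552/EI
  at B: point load 13 at a = 1.8: Pab(L + a)/(6LEI) = 7.488/EI
  at A: point load 97 at a = 2.7: Pab(L + b)/(6LEI) = 14.4/EI
  at B: point load 97 at a = 2.7: Pab(L + a)/(6LEI) = 24.88/EI
  θ_A0 = 20.96/EI,  θ_B0 = 32.37/EI
Flexibility coefficients: a unit moment at one end gives L/(3EI) there and L/(6EI) at the far end, so f₁₁ = f₂₂ = 1/EI and f₁₂ = f₂₁ = 0.5/EI.
Compatibility — zero rotation at each built-in end:
  1 M_A + 0.5 M_B = 20.96
  0.5 M_A + 1 M_B = 32.37
Solving the pair gives M_A = 6.363 kN·m and M_B = 29.19 kN·m (hogging).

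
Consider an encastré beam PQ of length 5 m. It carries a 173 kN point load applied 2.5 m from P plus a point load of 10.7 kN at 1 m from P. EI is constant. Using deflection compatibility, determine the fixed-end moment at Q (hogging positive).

Take the two fixed-end moments M_P, M_Q as redundants; the released structure is the simple span PQ.
On the primary (simply-supported) span, the end slopes from the loading are:
  at P: point load 173 at a = 2.5: Pab(L + b)/(6LEI) = 270.3/EI
  at Q: point load 173 at a = 2.5: Pab(L + a)/(6LEI) = 270.3/EI
  at P: point load 10.7 at a = 1: Pab(L + b)/(6LEI) = 12.84/EI
  at Q: point load 10.7 at a = 1: Pab(L + a)/(6LEI) = 8.56/EI
  θ_P0 = 283.2/EI,  θ_Q0 = 278.9/EI
Flexibility coefficients: a unit moment at one end gives L/(3EI) there and L/(6EI) at the far end, so f₁₁ = f₂₂ = 1.667/EI and f₁₂ = f₂₁ = 0.8333/EI.
Compatibility — zero rotation at each built-in end:
  1.667 M_P + 0.8333 M_Q = 283.2
  0.8333 M_P + 1.667 M_Q = 278.9
Solving the pair gives M_P = 115 kN·m and M_Q = 109.8 kN·m (hogging).

M_Q = 109.8 kN·m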